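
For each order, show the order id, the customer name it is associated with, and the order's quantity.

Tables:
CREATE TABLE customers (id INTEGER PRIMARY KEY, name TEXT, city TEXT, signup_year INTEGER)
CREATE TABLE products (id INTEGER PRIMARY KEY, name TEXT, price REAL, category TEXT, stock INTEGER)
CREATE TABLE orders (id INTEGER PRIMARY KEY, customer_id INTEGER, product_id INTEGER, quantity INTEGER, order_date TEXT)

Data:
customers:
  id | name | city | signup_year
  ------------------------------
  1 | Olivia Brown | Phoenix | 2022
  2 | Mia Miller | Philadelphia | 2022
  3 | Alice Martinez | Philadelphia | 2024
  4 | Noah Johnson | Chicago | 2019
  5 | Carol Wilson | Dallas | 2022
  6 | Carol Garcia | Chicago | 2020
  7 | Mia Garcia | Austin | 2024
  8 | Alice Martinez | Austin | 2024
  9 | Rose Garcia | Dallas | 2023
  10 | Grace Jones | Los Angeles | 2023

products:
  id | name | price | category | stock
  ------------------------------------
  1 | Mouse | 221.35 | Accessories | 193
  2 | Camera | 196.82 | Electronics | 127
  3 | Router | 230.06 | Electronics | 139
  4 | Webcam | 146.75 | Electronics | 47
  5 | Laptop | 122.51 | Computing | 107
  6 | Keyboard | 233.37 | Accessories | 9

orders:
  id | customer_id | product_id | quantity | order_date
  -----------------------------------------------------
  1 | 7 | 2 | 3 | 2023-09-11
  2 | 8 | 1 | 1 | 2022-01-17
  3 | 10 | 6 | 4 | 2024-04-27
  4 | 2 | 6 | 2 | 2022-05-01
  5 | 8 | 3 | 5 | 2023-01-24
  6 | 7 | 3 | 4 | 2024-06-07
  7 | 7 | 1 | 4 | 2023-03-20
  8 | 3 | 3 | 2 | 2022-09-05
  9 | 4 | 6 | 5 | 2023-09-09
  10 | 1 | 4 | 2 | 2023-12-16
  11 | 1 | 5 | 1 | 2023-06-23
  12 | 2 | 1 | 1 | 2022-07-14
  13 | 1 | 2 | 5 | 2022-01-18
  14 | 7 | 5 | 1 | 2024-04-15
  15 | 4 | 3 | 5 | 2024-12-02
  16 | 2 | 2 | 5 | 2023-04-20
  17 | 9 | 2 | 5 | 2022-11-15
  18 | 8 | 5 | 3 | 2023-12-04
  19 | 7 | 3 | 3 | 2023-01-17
SELECT c.id, p.name AS customer, c.quantity FROM orders c JOIN customers p ON c.customer_id = p.id

Execution result:
id | customer | quantity
1 | Mia Garcia | 3
2 | Alice Martinez | 1
3 | Grace Jones | 4
4 | Mia Miller | 2
5 | Alice Martinez | 5
6 | Mia Garcia | 4
7 | Mia Garcia | 4
8 | Alice Martinez | 2
9 | Noah Johnson | 5
10 | Olivia Brown | 2
11 | Olivia Brown | 1
12 | Mia Miller | 1
13 | Olivia Brown | 5
14 | Mia Garcia | 1
15 | Noah Johnson | 5
16 | Mia Miller | 5
17 | Rose Garcia | 5
18 | Alice Martinez | 3
19 | Mia Garcia | 3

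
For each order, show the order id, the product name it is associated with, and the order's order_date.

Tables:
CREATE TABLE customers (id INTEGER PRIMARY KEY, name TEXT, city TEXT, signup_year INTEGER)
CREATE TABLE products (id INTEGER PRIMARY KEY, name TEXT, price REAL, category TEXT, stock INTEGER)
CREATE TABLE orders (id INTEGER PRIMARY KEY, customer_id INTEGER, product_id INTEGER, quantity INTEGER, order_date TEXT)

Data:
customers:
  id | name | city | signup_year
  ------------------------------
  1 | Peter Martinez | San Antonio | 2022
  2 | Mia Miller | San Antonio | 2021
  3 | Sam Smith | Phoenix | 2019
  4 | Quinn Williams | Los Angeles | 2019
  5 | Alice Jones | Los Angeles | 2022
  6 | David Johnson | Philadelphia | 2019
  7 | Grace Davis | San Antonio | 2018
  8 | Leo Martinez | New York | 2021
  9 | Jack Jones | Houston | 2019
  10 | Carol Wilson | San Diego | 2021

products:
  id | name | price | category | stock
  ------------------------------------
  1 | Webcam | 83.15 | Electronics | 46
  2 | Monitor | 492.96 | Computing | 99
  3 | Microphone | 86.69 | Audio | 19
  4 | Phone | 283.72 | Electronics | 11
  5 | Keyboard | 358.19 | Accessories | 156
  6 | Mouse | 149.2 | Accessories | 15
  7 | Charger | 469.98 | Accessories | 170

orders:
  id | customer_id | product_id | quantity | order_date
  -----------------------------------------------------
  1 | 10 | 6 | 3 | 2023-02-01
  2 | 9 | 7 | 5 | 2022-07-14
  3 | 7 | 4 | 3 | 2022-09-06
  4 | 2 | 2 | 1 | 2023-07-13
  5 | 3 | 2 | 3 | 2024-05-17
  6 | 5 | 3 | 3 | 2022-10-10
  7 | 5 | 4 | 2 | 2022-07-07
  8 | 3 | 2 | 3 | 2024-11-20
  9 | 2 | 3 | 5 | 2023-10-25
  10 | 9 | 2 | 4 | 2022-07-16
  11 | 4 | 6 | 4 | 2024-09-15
SELECT c.id, p.name AS product, c.order_date FROM orders c JOIN products p ON c.product_id = p.id

Execution result:
id | product | order_date
1 | Mouse | 2023-02-01
2 | Charger | 2022-07-14
3 | Phone | 2022-09-06
4 | Monitor | 2023-07-13
5 | Monitor | 2024-05-17
6 | Microphone | 2022-10-10
7 | Phone | 2022-07-07
8 | Monitor | 2024-11-20
9 | Microphone | 2023-10-25
10 | Monitor | 2022-07-16
11 | Mouse | 2024-09-15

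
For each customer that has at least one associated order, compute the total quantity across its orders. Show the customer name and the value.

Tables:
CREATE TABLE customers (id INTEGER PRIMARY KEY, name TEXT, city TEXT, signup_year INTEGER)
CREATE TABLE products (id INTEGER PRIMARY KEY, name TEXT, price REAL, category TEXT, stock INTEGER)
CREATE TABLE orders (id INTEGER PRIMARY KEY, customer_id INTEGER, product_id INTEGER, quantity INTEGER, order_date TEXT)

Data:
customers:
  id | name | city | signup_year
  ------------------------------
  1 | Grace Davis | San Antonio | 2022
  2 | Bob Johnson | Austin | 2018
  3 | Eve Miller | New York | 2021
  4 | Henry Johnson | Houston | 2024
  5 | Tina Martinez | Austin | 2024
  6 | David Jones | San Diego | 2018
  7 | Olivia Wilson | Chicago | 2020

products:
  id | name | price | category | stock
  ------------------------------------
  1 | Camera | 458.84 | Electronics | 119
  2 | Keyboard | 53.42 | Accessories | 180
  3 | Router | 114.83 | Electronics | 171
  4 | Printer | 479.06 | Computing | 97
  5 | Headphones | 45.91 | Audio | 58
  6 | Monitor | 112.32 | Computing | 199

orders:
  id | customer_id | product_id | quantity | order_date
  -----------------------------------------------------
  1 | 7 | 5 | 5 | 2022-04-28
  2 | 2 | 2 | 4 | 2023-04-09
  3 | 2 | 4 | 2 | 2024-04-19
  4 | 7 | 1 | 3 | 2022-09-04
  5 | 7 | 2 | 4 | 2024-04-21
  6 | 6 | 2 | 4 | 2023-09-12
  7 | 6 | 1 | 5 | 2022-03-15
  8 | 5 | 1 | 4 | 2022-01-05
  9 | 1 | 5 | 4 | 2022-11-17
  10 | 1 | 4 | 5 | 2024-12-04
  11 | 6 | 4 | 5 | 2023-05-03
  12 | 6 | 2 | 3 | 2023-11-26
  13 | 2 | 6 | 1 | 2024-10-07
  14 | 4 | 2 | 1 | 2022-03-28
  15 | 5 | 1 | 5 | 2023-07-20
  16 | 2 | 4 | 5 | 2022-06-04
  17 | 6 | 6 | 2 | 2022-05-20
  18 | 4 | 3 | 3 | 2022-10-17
SELECT p.name, SUM(c.quantity) AS sum_quantity FROM orders c JOIN customers p ON c.customer_id = p.id GROUP BY p.id, p.name

Execution result:
name | sum_quantity
Grace Davis | 9
Bob Johnson | 12
Henry Johnson | 4
Tina Martinez | 9
David Jones | 19
Olivia Wilson | 12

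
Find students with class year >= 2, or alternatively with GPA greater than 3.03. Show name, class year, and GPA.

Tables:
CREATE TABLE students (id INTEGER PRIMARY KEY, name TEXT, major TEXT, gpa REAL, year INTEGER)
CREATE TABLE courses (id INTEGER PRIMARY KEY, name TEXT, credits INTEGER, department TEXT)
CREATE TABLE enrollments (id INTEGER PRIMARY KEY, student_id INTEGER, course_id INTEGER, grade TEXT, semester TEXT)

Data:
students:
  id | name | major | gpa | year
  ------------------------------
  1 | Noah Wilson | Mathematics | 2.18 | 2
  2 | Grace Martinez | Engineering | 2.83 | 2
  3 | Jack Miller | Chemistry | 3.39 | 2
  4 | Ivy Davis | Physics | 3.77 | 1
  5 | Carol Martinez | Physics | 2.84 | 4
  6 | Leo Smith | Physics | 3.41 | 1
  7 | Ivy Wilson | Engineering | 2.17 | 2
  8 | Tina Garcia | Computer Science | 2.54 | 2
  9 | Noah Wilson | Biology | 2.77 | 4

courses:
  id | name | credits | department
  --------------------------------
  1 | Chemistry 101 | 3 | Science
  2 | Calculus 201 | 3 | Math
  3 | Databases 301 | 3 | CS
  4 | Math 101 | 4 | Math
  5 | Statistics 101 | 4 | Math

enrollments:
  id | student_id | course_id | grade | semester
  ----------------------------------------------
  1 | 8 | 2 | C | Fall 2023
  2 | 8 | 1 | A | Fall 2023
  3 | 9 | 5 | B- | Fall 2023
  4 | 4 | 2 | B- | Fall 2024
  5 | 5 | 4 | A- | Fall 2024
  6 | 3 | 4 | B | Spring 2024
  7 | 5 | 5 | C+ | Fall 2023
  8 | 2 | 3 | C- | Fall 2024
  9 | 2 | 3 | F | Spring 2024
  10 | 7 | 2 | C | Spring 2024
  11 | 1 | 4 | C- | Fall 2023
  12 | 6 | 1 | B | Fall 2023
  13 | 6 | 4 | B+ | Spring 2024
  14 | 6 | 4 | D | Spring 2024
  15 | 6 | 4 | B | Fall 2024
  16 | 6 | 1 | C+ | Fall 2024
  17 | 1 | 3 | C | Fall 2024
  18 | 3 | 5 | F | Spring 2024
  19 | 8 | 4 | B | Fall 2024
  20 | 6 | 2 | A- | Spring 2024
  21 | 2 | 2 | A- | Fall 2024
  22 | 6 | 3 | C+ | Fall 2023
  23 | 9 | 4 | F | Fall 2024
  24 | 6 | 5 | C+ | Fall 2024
SELECT name, year, gpa FROM students WHERE year >= 2 OR gpa > 3.03

Execution result:
name | year | gpa
Noah Wilson | 2 | 2.18
Grace Martinez | 2 | 2.83
Jack Miller | 2 | 3.39
Ivy Davis | 1 | 3.77
Carol Martinez | 4 | 2.84
Leo Smith | 1 | 3.41
Ivy Wilson | 2 | 2.17
Tina Garcia | 2 | 2.54
Noah Wilson | 4 | 2.77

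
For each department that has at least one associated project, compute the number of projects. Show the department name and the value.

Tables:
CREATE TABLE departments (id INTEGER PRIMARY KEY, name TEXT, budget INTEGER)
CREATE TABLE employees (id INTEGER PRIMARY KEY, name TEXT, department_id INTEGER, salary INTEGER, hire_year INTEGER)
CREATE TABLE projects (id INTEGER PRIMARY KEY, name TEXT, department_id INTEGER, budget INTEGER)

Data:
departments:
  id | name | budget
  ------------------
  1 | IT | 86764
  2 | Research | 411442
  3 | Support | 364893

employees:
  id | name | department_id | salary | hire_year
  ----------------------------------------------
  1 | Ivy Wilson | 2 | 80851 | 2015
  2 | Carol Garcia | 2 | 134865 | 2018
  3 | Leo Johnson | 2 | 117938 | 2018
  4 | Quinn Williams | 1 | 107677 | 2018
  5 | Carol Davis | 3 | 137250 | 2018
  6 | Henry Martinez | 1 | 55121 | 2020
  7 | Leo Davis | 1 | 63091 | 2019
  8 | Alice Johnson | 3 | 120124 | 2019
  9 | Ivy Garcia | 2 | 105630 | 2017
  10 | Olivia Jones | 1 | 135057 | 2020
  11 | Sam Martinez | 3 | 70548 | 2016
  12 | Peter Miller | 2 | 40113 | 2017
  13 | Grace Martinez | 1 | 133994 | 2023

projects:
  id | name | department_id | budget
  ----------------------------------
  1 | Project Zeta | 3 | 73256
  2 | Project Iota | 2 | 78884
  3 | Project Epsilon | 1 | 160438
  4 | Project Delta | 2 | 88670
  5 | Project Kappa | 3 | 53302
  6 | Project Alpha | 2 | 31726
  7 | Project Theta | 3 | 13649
SELECT p.name, COUNT(*) AS n FROM projects c JOIN departments p ON c.department_id = p.id GROUP BY p.id, p.name

Execution result:
name | n
IT | 1
Research | 3
Support | 3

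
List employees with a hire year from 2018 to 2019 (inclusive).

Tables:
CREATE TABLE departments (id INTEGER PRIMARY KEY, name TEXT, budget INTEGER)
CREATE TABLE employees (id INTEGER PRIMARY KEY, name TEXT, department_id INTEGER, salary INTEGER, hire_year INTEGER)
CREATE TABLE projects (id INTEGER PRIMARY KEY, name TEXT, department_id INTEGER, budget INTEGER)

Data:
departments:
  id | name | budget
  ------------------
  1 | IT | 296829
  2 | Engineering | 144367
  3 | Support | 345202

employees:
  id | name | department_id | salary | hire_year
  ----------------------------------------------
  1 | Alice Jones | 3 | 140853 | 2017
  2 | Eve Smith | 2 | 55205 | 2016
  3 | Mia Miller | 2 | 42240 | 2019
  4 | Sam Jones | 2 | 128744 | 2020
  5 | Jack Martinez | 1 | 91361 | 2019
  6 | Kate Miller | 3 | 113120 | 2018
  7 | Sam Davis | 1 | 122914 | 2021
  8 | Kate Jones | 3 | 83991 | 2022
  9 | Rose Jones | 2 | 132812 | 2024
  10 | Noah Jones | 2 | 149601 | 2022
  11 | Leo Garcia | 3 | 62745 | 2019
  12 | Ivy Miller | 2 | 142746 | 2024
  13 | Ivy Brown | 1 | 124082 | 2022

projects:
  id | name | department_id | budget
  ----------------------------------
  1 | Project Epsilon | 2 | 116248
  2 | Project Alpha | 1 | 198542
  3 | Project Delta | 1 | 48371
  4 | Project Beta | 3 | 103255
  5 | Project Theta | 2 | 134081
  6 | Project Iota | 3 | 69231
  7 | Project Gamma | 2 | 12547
SELECT name, hire_year FROM employees WHERE hire_year BETWEEN 2018 AND 2019

Execution result:
name | hire_year
Mia Miller | 2019
Jack Martinez | 2019
Kate Miller | 2018
Leo Garcia | 2019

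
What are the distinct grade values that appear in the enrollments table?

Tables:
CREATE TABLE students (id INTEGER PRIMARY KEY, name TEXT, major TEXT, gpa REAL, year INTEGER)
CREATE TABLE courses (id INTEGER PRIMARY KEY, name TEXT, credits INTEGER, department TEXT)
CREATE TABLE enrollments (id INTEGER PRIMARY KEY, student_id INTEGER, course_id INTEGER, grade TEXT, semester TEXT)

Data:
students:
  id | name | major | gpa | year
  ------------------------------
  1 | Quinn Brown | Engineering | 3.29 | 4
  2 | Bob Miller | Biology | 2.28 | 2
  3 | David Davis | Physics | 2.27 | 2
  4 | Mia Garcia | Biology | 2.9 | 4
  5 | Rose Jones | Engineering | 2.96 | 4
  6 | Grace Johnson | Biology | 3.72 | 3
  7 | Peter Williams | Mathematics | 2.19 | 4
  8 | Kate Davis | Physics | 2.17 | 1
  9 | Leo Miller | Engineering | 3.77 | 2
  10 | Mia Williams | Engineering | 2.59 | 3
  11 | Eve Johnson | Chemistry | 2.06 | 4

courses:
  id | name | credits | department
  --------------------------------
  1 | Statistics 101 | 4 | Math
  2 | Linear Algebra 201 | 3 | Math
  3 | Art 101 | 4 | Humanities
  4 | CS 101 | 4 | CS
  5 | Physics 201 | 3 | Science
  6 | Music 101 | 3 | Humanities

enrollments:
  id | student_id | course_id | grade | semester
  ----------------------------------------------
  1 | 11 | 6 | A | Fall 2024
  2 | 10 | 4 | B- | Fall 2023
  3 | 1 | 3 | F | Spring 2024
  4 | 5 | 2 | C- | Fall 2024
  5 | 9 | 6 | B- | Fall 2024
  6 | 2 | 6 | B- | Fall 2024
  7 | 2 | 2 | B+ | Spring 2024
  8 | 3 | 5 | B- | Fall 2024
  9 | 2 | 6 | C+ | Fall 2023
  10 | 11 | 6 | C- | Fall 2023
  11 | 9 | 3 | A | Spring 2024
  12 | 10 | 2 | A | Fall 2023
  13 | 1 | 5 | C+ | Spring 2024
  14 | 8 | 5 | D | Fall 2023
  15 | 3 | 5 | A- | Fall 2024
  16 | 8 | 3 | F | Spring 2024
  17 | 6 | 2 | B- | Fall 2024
SELECT DISTINCT grade FROM enrollments

Execution result:
grade
A
B-
F
C-
B+
C+
D
A-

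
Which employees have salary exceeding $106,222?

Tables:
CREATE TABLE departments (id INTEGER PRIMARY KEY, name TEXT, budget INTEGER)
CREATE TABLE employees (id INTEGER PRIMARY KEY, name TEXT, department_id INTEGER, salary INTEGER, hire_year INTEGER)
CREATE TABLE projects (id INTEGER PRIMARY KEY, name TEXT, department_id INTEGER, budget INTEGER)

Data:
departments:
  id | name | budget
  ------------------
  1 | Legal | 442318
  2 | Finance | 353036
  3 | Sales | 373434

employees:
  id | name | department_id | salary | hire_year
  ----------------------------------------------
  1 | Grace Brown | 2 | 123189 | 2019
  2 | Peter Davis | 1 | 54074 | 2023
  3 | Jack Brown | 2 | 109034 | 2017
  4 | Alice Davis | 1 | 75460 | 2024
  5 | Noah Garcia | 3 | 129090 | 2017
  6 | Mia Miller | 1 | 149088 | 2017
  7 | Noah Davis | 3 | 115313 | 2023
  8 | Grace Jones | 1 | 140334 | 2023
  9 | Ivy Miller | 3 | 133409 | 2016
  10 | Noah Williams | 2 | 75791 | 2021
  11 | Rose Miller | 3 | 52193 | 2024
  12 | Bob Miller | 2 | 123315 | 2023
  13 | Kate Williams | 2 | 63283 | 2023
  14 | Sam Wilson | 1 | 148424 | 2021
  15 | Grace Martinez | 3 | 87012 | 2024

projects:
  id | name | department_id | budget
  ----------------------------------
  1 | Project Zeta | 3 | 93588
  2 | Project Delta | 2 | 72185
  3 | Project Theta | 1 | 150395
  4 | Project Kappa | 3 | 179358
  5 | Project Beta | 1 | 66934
SELECT name, salary FROM employees WHERE salary > 106222

Execution result:
name | salary
Grace Brown | 123189
Jack Brown | 109034
Noah Garcia | 129090
Mia Miller | 149088
Noah Davis | 115313
Grace Jones | 140334
Ivy Miller | 133409
Bob Miller | 123315
Sam Wilson | 148424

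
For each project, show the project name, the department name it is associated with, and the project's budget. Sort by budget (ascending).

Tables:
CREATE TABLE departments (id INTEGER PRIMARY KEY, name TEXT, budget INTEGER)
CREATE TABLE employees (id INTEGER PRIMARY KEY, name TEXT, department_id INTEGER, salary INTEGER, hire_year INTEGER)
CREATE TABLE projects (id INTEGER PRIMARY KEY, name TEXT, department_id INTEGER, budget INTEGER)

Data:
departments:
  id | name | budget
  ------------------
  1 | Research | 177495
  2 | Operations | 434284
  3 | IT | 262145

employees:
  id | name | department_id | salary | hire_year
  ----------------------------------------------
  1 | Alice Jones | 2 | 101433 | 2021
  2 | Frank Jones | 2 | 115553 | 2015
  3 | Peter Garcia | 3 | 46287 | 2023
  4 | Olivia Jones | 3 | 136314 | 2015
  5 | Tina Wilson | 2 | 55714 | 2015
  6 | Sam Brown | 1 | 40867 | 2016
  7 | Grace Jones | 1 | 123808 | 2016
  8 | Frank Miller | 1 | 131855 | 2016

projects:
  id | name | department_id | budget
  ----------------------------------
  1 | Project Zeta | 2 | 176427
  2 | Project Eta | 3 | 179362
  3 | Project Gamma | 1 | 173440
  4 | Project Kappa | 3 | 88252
SELECT c.name, p.name AS department, c.budget FROM projects c JOIN departments p ON c.department_id = p.id ORDER BY c.budget ASC

Execution result:
name | department | budget
Project Kappa | IT | 88252
Project Gamma | Research | 173440
Project Zeta | Operations | 176427
Project Eta | IT | 179362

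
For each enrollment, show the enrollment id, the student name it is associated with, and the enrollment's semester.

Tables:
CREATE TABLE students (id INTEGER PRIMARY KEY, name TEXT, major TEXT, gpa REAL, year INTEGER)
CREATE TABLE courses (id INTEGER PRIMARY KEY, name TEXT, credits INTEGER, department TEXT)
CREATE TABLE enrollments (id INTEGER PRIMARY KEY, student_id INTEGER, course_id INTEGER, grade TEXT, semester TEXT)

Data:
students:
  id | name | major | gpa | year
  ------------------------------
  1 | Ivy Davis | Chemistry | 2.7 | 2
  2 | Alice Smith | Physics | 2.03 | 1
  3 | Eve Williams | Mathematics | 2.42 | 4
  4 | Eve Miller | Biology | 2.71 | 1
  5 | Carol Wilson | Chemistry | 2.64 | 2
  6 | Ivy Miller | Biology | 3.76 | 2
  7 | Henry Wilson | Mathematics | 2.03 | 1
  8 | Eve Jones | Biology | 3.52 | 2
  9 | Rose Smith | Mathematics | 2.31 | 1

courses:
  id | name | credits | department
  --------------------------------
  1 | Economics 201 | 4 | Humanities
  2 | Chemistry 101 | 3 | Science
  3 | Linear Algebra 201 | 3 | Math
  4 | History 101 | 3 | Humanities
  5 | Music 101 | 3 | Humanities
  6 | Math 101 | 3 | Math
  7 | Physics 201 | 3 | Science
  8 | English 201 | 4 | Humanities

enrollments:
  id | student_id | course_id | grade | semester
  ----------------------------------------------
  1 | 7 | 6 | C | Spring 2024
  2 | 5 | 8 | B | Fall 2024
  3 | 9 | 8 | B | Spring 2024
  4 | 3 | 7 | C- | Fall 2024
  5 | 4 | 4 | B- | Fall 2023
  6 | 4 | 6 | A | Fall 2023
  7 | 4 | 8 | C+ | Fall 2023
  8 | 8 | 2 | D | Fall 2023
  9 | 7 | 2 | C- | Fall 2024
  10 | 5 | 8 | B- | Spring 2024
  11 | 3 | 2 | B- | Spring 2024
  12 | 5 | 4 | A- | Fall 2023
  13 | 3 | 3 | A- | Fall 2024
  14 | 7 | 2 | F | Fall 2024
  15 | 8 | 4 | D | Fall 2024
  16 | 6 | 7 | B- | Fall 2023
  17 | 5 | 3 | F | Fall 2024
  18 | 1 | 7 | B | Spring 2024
SELECT c.id, p.name AS student, c.semester FROM enrollments c JOIN students p ON c.student_id = p.id

Execution result:
id | student | semester
1 | Henry Wilson | Spring 2024
2 | Carol Wilson | Fall 2024
3 | Rose Smith | Spring 2024
4 | Eve Williams | Fall 2024
5 | Eve Miller | Fall 2023
6 | Eve Miller | Fall 2023
7 | Eve Miller | Fall 2023
8 | Eve Jones | Fall 2023
9 | Henry Wilson | Fall 2024
10 | Carol Wilson | Spring 2024
11 | Eve Williams | Spring 2024
12 | Carol Wilson | Fall 2023
13 | Eve Williams | Fall 2024
14 | Henry Wilson | Fall 2024
15 | Eve Jones | Fall 2024
16 | Ivy Miller | Fall 2023
17 | Carol Wilson | Fall 2024
18 | Ivy Davis | Spring 2024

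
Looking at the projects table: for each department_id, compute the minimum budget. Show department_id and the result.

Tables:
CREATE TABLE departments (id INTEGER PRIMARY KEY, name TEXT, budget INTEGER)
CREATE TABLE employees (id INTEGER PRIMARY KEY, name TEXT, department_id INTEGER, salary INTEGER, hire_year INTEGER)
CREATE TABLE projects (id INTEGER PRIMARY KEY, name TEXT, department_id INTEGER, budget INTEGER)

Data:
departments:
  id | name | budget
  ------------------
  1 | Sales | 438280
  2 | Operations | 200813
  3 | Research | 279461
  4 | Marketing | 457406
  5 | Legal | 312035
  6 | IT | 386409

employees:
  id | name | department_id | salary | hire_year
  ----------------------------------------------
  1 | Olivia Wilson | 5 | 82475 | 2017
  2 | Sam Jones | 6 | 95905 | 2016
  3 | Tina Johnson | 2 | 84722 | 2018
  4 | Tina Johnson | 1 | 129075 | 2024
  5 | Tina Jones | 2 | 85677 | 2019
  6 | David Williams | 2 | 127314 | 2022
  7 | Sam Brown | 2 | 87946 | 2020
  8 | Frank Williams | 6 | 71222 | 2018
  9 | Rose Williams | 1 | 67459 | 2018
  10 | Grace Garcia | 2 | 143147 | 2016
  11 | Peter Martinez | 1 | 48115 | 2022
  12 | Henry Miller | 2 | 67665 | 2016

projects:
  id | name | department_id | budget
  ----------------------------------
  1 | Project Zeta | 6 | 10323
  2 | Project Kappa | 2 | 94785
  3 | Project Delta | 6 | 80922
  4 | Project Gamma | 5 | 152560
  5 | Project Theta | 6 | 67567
SELECT department_id, MIN(budget) AS min_budget FROM projects GROUP BY department_id

Execution result:
department_id | min_budget
2 | 94785
5 | 152560
6 | 10323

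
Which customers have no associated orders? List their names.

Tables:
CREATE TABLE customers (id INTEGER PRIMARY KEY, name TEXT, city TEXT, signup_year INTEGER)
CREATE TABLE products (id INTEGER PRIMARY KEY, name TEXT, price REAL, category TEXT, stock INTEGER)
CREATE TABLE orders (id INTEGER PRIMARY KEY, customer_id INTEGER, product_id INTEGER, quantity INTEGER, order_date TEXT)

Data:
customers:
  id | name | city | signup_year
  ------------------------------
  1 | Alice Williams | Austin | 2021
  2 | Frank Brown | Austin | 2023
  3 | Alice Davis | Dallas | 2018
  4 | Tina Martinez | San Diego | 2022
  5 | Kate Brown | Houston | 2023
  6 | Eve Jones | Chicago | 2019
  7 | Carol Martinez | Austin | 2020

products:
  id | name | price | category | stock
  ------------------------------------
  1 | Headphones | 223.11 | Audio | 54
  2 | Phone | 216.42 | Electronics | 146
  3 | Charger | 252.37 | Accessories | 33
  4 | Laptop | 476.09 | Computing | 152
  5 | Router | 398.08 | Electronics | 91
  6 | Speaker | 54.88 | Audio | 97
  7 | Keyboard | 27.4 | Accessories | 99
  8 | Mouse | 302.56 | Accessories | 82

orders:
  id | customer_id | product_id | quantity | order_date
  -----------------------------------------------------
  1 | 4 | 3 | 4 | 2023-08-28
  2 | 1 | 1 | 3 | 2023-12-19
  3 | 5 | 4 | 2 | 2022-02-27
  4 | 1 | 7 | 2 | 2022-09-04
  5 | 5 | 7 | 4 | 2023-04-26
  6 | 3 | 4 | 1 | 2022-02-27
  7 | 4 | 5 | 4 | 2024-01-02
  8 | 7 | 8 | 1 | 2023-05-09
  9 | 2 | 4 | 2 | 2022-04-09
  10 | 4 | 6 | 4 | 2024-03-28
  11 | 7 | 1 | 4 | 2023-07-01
SELECT p.name FROM customers p LEFT JOIN orders c ON c.customer_id = p.id WHERE c.id IS NULL

Execution result:
Eve Jones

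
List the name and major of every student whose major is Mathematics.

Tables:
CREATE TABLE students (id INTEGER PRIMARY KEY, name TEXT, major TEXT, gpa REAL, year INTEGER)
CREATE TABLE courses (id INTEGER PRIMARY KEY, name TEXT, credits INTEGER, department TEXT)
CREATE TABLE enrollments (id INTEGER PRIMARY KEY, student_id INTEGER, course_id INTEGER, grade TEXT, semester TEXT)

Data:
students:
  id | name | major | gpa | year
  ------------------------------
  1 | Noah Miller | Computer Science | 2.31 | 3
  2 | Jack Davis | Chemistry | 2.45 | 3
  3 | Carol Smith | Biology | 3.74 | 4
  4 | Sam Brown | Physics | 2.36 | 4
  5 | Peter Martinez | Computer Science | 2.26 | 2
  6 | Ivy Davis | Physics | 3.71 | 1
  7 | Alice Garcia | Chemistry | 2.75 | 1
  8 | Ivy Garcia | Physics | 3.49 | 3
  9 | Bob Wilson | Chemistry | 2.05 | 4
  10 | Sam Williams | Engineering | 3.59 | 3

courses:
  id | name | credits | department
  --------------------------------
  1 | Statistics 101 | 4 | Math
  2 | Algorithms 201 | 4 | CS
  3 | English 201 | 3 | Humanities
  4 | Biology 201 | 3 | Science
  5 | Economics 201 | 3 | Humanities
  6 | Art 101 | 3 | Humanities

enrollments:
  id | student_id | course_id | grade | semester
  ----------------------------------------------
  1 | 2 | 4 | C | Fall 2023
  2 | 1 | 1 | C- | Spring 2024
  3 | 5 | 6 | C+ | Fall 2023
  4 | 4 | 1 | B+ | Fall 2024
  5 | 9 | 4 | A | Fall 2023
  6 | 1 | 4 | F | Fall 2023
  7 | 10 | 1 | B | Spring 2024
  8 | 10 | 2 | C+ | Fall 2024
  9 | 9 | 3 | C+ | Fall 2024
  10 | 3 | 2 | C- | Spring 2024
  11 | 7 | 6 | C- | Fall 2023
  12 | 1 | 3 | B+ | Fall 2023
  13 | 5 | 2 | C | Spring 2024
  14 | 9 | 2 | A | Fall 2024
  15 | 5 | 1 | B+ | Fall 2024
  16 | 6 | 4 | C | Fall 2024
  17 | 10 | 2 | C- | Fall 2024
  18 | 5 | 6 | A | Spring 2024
SELECT name, major FROM students WHERE major = 'Mathematics'

Execution result:
(no rows)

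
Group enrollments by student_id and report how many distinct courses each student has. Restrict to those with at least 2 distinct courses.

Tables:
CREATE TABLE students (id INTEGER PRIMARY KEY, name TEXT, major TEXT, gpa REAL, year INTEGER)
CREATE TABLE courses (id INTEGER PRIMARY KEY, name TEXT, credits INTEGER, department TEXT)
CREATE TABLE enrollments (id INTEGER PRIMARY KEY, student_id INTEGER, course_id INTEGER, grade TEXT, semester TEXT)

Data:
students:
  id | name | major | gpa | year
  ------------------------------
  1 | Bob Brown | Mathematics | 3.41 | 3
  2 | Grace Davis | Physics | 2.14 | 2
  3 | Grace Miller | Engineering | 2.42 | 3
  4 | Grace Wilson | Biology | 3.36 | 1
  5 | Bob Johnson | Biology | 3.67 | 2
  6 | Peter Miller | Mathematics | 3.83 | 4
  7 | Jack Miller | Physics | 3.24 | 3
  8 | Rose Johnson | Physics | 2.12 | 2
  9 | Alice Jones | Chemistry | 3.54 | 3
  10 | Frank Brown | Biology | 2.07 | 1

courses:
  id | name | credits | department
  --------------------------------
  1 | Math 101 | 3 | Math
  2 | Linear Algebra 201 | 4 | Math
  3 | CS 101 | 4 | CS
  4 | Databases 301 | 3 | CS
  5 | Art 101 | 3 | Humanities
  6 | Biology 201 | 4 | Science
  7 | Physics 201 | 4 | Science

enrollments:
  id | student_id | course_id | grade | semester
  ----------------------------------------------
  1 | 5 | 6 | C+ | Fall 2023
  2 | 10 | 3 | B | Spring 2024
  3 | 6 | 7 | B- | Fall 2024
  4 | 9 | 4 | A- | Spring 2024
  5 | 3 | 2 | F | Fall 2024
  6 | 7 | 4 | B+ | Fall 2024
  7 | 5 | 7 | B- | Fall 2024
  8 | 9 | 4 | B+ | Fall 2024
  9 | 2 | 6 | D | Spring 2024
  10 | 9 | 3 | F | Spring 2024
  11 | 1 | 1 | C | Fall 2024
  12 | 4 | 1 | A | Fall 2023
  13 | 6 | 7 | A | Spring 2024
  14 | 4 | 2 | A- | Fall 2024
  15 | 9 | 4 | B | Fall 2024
SELECT student_id, COUNT(DISTINCT course_id) AS distinct_course_count FROM enrollments GROUP BY student_id HAVING COUNT(DISTINCT course_id) >= 2

Execution result:
student_id | distinct_course_count
4 | 2
5 | 2
9 | 2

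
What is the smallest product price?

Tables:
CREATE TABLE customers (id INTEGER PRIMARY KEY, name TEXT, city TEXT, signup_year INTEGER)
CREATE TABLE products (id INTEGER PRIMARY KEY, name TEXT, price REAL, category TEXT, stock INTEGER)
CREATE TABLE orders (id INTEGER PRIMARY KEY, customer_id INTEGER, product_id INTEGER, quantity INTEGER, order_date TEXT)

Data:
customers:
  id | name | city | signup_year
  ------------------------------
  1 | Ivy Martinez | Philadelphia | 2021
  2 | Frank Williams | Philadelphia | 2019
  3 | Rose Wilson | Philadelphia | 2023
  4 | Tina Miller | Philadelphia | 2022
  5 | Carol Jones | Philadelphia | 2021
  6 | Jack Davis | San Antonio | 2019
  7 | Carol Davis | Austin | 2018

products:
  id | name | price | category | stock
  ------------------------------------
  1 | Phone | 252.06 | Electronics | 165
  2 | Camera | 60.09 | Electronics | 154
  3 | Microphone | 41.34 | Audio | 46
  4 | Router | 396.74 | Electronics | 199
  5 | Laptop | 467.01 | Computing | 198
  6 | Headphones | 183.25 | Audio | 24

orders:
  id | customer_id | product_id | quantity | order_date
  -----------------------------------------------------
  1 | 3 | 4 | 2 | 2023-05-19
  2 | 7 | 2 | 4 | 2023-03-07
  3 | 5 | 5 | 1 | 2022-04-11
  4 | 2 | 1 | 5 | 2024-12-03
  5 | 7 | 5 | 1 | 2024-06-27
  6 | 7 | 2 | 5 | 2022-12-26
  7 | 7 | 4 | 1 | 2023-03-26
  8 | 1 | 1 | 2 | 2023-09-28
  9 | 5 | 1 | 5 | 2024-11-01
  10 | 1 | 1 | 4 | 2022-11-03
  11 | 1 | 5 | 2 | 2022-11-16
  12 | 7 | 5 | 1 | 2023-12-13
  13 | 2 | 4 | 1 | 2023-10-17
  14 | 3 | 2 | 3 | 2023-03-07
SELECT MIN(price) FROM products

Execution result:
41.34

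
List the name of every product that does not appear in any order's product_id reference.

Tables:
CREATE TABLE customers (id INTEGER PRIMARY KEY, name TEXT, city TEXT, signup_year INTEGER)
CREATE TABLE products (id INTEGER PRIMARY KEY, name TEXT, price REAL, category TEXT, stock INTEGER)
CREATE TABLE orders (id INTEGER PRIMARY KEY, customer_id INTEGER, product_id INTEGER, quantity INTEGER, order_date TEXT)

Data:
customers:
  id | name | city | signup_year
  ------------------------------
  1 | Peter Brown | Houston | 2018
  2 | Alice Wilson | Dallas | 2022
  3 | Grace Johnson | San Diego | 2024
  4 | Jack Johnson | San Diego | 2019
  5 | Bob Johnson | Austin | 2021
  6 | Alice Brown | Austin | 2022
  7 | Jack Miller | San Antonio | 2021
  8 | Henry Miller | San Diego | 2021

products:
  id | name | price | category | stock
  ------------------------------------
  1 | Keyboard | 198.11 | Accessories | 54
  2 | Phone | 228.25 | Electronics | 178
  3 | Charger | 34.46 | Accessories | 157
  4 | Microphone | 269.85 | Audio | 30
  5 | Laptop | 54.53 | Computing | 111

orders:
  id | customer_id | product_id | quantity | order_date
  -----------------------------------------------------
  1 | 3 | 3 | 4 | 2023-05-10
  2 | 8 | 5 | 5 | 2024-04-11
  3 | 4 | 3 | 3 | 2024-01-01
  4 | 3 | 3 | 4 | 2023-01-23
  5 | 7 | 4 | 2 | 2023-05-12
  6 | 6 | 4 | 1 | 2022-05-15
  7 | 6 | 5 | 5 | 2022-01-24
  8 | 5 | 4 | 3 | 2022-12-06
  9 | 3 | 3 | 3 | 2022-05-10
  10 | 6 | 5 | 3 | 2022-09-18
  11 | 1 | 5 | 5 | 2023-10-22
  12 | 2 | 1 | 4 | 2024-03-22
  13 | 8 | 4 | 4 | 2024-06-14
SELECT p.name FROM products p LEFT JOIN orders c ON c.product_id = p.id WHERE c.id IS NULL

Execution result:
Phone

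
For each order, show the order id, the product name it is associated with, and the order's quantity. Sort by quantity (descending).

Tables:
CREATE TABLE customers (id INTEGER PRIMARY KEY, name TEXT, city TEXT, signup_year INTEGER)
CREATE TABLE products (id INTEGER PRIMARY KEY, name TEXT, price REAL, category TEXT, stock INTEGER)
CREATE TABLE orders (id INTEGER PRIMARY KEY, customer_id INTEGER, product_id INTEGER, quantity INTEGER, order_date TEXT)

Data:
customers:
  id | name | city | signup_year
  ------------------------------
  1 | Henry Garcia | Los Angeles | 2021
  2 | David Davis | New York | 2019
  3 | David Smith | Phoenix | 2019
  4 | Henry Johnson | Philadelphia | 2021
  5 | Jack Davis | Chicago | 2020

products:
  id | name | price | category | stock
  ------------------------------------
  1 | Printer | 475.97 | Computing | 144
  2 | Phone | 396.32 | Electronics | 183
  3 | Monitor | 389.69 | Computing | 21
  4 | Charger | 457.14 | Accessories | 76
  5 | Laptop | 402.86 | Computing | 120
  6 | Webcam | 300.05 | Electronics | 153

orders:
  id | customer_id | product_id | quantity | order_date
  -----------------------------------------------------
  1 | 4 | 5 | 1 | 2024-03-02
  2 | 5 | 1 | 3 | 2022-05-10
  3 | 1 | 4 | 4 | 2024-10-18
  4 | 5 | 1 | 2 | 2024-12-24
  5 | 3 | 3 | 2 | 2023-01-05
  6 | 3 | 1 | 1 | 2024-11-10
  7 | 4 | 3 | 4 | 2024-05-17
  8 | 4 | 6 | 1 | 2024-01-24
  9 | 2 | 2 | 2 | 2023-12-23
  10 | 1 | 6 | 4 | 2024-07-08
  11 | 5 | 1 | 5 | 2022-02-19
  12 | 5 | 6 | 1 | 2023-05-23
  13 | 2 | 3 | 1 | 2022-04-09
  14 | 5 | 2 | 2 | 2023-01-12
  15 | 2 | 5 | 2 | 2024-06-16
SELECT c.id, p.name AS product, c.quantity FROM orders c JOIN products p ON c.product_id = p.id ORDER BY c.quantity DESC

Execution result:
id | product | quantity
11 | Printer | 5
3 | Charger | 4
7 | Monitor | 4
10 | Webcam | 4
2 | Printer | 3
4 | Printer | 2
5 | Monitor | 2
9 | Phone | 2
14 | Phone | 2
15 | Laptop | 2
1 | Laptop | 1
6 | Printer | 1
8 | Webcam | 1
12 | Webcam | 1
13 | Monitor | 1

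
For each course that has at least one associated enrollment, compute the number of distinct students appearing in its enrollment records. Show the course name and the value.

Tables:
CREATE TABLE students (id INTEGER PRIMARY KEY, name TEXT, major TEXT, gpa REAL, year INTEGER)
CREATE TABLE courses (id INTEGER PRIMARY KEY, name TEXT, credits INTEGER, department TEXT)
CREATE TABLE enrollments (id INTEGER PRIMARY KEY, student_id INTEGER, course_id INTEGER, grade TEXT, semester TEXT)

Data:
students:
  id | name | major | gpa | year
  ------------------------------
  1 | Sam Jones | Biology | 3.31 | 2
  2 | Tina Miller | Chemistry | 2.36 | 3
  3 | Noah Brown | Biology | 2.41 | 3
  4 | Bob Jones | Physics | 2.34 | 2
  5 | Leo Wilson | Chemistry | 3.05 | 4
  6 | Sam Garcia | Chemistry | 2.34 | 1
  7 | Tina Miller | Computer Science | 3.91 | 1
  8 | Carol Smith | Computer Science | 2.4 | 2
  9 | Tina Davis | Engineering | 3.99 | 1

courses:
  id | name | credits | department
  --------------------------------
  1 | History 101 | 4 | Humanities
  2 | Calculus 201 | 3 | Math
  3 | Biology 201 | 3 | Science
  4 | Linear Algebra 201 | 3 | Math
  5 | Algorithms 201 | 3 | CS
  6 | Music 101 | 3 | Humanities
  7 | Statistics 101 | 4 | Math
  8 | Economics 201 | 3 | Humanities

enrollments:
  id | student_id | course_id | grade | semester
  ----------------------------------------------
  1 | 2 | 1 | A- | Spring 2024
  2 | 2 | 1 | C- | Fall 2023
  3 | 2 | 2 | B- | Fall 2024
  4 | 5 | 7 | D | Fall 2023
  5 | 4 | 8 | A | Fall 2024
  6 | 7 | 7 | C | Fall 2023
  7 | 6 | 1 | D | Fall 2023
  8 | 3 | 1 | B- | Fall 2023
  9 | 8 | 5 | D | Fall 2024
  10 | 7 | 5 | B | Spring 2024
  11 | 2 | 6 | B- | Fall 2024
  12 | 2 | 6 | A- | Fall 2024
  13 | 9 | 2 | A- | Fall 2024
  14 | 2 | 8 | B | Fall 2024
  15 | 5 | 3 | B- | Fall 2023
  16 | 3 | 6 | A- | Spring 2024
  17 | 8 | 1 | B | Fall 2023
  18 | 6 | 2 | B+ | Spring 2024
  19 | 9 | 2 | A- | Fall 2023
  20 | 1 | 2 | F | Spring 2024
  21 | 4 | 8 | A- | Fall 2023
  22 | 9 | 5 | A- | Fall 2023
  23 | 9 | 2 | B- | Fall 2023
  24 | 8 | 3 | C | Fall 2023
SELECT p.name, COUNT(DISTINCT c.student_id) AS distinct_student_count FROM enrollments c JOIN courses p ON c.course_id = p.id GROUP BY p.id, p.name

Execution result:
name | distinct_student_count
History 101 | 4
Calculus 201 | 4
Biology 201 | 2
Algorithms 201 | 3
Music 101 | 2
Statistics 101 | 2
Economics 201 | 2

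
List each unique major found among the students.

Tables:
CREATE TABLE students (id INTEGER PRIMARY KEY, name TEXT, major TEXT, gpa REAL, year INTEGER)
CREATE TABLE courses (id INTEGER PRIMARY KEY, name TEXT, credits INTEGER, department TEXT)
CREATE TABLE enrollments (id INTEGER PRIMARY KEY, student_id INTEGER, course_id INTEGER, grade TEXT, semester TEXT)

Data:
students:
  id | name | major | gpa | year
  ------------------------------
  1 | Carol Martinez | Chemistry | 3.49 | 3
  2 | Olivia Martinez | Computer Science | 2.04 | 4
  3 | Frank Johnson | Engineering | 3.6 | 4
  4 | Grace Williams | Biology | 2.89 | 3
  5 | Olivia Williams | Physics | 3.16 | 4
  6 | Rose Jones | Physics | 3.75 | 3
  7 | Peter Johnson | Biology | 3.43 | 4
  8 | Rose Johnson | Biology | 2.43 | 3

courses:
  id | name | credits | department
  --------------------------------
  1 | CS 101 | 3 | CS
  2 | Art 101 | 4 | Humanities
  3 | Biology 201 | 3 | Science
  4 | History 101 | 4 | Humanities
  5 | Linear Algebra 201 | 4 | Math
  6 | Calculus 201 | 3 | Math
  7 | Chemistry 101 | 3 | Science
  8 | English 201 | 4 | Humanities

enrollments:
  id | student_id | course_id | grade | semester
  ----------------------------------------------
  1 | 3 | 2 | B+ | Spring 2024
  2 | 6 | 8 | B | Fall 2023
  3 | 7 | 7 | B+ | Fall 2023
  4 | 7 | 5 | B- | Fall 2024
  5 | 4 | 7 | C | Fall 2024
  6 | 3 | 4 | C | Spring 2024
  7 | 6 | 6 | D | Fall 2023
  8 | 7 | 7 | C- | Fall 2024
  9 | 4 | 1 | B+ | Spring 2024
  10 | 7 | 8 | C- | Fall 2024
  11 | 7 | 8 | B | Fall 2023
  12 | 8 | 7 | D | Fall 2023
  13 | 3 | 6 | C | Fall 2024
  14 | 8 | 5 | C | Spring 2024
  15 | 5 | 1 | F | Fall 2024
SELECT DISTINCT major FROM students

Execution result:
major
Chemistry
Computer Science
Engineering
Biology
Physics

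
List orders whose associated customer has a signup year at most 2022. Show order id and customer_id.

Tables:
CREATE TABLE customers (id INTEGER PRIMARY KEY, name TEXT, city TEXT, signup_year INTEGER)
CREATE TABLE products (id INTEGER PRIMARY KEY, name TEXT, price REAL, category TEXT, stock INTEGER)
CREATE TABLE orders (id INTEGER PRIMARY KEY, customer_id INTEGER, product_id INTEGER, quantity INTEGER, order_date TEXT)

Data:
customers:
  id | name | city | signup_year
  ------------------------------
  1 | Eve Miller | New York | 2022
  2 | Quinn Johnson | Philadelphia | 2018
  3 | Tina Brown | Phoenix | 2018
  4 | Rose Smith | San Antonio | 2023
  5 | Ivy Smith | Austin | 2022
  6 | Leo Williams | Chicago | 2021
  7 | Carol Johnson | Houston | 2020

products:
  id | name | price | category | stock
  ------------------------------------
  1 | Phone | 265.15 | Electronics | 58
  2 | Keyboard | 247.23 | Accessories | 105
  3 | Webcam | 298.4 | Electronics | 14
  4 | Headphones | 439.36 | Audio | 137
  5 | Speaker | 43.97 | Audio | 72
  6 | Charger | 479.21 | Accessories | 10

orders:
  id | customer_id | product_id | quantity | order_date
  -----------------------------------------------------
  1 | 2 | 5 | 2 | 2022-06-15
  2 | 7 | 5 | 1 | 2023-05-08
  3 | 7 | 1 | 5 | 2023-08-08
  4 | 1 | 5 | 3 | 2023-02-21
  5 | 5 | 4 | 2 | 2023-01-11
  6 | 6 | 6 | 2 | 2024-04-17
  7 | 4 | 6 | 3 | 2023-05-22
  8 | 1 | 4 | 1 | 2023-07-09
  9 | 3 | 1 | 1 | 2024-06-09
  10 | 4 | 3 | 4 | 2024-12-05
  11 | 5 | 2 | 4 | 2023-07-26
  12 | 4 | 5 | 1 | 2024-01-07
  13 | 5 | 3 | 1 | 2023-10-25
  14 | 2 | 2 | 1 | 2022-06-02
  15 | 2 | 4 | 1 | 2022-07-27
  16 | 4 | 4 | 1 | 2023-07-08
SELECT id, customer_id FROM orders WHERE customer_id IN (SELECT id FROM customers WHERE signup_year <= 2022)

Execution result:
id | customer_id
1 | 2
2 | 7
3 | 7
4 | 1
5 | 5
6 | 6
8 | 1
9 | 3
11 | 5
13 | 5
14 | 2
15 | 2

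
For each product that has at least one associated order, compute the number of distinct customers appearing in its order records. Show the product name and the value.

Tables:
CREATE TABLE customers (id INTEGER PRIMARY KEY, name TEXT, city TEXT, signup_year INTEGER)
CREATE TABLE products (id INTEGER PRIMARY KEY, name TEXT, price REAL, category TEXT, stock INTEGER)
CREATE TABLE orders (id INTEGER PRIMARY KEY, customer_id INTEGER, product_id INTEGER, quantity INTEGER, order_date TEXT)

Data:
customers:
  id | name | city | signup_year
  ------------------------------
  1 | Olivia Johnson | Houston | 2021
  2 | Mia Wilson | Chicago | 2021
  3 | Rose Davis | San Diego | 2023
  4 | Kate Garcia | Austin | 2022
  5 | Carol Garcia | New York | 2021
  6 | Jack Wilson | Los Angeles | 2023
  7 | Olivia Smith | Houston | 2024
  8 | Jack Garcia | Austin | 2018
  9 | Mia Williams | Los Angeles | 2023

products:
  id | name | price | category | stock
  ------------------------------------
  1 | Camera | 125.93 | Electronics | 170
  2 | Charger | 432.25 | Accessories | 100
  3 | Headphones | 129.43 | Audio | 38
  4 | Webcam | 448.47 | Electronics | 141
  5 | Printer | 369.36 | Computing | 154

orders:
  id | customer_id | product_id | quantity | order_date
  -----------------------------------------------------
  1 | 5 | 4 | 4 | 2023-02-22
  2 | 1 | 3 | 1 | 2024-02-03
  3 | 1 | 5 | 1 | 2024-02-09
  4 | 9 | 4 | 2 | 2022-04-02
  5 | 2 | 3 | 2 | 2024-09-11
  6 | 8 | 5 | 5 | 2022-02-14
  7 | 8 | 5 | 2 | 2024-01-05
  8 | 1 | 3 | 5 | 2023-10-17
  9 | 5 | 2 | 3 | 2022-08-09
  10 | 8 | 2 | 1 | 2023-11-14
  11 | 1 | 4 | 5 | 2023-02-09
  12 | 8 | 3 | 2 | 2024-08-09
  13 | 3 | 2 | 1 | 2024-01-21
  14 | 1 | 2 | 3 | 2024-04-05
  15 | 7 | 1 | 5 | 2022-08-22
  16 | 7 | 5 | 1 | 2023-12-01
SELECT p.name, COUNT(DISTINCT c.customer_id) AS distinct_customer_count FROM orders c JOIN products p ON c.product_id = p.id GROUP BY p.id, p.name

Execution result:
name | distinct_customer_count
Camera | 1
Charger | 4
Headphones | 3
Webcam | 3
Printer | 3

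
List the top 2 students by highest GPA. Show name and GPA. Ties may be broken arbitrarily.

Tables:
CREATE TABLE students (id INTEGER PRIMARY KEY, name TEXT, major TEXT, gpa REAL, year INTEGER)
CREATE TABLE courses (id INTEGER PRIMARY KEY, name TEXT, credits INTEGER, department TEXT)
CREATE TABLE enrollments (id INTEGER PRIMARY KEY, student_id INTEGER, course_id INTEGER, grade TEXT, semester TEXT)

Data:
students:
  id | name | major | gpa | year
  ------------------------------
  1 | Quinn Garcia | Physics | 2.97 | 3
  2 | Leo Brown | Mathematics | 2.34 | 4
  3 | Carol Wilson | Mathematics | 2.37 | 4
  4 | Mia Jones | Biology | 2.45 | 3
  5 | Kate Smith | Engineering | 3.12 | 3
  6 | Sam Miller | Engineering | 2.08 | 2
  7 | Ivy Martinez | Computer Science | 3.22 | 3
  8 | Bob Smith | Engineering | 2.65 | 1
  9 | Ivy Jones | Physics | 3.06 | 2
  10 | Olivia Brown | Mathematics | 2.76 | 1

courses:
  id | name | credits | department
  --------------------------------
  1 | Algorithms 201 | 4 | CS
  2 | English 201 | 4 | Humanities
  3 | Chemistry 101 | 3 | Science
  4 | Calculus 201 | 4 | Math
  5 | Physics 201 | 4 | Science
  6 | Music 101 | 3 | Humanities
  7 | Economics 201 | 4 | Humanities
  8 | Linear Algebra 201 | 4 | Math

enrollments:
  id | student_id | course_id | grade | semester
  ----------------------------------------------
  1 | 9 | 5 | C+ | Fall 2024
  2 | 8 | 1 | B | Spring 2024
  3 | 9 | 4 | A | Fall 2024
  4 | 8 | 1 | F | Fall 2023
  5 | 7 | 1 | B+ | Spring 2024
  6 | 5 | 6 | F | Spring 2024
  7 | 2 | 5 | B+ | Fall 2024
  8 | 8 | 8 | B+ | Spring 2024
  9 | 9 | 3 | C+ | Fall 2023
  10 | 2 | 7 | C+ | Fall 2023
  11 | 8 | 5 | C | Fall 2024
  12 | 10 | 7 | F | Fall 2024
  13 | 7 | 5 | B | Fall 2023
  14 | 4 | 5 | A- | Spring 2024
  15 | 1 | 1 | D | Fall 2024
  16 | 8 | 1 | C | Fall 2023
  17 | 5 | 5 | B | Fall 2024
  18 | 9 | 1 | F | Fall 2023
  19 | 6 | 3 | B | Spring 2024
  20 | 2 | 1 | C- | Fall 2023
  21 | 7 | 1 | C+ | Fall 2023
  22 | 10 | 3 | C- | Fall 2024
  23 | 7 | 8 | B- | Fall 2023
SELECT name, gpa FROM students ORDER BY gpa DESC LIMIT 2

Execution result:
name | gpa
Ivy Martinez | 3.22
Kate Smith | 3.12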